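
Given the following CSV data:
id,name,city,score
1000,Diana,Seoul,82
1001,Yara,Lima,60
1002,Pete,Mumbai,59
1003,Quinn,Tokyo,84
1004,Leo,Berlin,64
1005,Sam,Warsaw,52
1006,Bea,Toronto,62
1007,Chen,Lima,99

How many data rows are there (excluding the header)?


Counting rows (excluding header):
Header: id,name,city,score
Data rows: 8

ANSWER: 8


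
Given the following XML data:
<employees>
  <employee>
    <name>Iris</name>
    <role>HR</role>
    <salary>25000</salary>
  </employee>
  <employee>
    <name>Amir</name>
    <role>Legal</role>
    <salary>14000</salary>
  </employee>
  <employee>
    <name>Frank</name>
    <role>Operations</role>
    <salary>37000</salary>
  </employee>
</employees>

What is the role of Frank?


Searching for <employee> with <name>Frank</name>
Found at position 3
<role>Operations</role>

ANSWER: Operations


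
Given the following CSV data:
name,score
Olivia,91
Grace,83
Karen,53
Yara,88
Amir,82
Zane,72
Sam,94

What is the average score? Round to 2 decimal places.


Scores: 91, 83, 53, 88, 82, 72, 94
Sum = 563
Count = 7
Average = 563 / 7 = 80.43

ANSWER: 80.43


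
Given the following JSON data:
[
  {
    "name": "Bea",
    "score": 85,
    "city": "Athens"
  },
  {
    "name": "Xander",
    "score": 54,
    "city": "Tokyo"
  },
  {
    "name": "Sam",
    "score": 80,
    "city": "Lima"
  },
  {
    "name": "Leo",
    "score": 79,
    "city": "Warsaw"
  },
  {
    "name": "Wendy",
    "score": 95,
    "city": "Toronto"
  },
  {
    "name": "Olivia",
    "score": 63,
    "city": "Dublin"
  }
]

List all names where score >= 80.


Filtering records where score >= 80:
  Bea (score=85) -> YES
  Xander (score=54) -> no
  Sam (score=80) -> YES
  Leo (score=79) -> no
  Wendy (score=95) -> YES
  Olivia (score=63) -> no


ANSWER: Bea, Sam, Wendy


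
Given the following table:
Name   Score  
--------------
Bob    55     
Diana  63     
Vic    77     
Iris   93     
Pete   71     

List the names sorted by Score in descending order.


Sorting by Score (descending):
  Iris: 93
  Vic: 77
  Pete: 71
  Diana: 63
  Bob: 55


ANSWER: Iris, Vic, Pete, Diana, Bob


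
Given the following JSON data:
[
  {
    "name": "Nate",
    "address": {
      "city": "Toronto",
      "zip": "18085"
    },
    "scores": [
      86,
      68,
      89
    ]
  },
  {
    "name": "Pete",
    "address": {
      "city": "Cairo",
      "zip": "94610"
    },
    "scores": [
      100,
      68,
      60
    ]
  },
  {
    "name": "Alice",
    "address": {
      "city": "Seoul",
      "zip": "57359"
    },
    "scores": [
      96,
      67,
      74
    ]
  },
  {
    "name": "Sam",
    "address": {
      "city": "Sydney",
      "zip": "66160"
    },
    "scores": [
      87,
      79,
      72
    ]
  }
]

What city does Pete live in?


Path: records[1].address.city
Value: Cairo

ANSWER: Cairo


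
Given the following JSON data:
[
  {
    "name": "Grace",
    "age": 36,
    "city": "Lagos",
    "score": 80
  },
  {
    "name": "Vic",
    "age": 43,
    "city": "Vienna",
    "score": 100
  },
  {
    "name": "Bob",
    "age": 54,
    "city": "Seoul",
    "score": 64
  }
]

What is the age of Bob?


Looking up record where name = Bob
Record index: 2
Field 'age' = 54

ANSWER: 54


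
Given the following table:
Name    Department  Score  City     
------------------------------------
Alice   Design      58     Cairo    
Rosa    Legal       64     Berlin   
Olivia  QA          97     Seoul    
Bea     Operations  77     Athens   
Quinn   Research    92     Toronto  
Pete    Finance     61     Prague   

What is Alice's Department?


Row 1: Alice
Department = Design

ANSWER: Design


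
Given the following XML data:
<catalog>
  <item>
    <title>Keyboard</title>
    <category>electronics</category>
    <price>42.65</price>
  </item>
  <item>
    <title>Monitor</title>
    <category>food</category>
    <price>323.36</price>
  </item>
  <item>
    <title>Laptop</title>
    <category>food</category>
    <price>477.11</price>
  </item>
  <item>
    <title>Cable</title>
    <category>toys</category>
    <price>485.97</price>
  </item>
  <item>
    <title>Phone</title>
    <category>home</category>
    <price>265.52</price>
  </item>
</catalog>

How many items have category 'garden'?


Scanning <item> elements for <category>garden</category>:
Count: 0

ANSWER: 0


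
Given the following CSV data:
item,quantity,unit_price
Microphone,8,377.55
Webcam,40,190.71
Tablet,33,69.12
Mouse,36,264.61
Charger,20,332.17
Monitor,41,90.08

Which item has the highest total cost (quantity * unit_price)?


Computing row totals:
  Microphone: 3020.4
  Webcam: 7628.4
  Tablet: 2280.96
  Mouse: 9525.96
  Charger: 6643.4
  Monitor: 3693.28
Maximum: Mouse (9525.96)

ANSWER: Mouse


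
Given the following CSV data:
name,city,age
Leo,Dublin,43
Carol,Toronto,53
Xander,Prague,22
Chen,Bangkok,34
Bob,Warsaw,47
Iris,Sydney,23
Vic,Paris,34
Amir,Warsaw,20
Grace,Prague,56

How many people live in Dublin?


Scanning city column for 'Dublin':
  Row 1: Leo -> MATCH
Total matches: 1

ANSWER: 1


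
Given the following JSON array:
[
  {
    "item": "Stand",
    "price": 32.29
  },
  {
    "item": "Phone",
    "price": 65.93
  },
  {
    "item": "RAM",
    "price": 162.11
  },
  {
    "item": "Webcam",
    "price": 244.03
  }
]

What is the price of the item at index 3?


Array index 3 -> Webcam
price = 244.03

ANSWER: 244.03


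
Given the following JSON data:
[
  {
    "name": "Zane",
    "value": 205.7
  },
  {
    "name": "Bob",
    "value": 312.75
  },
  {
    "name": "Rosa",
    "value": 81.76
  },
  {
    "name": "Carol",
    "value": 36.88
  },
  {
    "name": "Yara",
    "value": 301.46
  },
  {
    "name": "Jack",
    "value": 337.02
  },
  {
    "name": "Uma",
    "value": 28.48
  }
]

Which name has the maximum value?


Comparing values:
  Zane: 205.7
  Bob: 312.75
  Rosa: 81.76
  Carol: 36.88
  Yara: 301.46
  Jack: 337.02
  Uma: 28.48
Maximum: Jack (337.02)

ANSWER: Jack


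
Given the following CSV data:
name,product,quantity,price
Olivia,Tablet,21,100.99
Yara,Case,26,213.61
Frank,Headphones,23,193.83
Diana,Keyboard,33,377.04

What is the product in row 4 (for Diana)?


Row 4: Diana
Column 'product' = Keyboard

ANSWER: Keyboard


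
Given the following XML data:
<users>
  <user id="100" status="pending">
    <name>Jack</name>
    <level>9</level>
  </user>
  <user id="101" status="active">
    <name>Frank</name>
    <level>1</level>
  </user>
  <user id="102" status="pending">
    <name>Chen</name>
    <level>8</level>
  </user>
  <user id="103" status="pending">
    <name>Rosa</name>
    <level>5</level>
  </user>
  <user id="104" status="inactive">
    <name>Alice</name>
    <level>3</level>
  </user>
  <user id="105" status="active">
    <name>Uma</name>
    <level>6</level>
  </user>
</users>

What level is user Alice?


Finding user: Alice
<level>3</level>

ANSWER: 3


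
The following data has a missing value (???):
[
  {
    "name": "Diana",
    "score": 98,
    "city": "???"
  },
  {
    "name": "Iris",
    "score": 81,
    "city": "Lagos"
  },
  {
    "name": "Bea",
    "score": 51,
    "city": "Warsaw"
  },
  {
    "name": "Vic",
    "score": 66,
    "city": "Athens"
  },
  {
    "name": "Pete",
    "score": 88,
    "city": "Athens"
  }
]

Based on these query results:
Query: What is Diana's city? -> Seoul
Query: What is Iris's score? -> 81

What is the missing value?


The missing value is Diana's city
From query: Diana's city = Seoul

ANSWER: Seoul


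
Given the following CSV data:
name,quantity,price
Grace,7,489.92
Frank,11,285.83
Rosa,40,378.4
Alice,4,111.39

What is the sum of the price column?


Values in 'price' column:
  Row 1: 489.92
  Row 2: 285.83
  Row 3: 378.4
  Row 4: 111.39
Sum = 489.92 + 285.83 + 378.4 + 111.39 = 1265.54

ANSWER: 1265.54


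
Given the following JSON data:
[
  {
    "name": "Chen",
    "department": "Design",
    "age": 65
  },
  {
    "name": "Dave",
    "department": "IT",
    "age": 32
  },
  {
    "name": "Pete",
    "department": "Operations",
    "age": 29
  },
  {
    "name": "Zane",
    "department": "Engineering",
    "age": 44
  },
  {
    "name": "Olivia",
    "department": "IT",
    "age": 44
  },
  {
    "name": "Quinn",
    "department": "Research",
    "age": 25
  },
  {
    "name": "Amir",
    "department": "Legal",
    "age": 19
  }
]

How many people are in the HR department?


Scanning records for department = HR
  No matches found
Count: 0

ANSWER: 0


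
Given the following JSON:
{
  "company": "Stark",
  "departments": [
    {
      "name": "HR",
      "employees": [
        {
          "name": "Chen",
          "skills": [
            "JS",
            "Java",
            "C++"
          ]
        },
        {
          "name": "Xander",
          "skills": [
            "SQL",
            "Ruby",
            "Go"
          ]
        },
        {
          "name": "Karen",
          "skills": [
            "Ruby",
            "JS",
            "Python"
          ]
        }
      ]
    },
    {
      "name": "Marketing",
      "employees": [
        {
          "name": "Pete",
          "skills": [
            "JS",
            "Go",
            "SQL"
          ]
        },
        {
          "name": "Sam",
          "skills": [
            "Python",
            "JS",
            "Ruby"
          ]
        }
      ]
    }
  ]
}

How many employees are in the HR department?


Path: departments[0].employees
Count: 3

ANSWER: 3


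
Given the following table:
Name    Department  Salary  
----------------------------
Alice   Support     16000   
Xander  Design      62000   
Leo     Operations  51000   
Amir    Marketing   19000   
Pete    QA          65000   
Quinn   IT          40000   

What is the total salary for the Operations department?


Operations department members:
  Leo: 51000
Total = 51000 = 51000

ANSWER: 51000


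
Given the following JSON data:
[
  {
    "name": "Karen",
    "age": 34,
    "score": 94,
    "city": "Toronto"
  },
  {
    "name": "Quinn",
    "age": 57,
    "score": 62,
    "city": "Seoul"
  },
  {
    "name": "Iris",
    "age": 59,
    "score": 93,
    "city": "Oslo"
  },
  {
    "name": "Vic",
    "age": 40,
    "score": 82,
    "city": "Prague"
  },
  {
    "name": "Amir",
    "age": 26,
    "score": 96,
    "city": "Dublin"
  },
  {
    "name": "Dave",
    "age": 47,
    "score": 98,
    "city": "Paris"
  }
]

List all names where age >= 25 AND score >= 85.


Checking both conditions:
  Karen (age=34, score=94) -> YES
  Quinn (age=57, score=62) -> no
  Iris (age=59, score=93) -> YES
  Vic (age=40, score=82) -> no
  Amir (age=26, score=96) -> YES
  Dave (age=47, score=98) -> YES


ANSWER: Karen, Iris, Amir, Dave


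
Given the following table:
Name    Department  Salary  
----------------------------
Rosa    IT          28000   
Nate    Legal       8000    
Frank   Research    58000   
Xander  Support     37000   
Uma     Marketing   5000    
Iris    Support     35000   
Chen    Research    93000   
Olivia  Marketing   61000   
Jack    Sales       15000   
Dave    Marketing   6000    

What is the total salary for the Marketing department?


Marketing department members:
  Uma: 5000
  Olivia: 61000
  Dave: 6000
Total = 5000 + 61000 + 6000 = 72000

ANSWER: 72000


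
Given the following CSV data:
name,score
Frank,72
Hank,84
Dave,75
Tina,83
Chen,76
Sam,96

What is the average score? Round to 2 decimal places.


Scores: 72, 84, 75, 83, 76, 96
Sum = 486
Count = 6
Average = 486 / 6 = 81.00

ANSWER: 81.00


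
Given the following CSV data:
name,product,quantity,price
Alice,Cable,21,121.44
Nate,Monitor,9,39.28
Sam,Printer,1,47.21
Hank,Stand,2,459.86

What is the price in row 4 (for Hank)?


Row 4: Hank
Column 'price' = 459.86

ANSWER: 459.86


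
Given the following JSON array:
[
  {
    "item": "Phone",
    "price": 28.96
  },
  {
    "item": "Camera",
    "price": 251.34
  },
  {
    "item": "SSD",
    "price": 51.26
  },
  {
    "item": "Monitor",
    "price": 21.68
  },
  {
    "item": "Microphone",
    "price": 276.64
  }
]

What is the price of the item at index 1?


Array index 1 -> Camera
price = 251.34

ANSWER: 251.34


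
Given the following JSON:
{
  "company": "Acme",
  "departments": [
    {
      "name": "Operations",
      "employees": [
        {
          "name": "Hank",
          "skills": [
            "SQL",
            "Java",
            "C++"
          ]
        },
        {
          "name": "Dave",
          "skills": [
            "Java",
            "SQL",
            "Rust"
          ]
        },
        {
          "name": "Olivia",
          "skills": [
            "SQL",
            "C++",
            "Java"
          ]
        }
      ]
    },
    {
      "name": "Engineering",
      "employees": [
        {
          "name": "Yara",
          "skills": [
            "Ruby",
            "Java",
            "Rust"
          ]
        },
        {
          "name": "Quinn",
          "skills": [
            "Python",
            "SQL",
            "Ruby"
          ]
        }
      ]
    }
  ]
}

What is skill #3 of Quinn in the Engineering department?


Path: departments[1].employees[1].skills[2]
Value: Ruby

ANSWER: Ruby


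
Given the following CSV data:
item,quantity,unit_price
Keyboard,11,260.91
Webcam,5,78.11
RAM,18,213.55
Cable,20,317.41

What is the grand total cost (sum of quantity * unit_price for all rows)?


Computing row totals:
  Keyboard: 11 * 260.91 = 2870.01
  Webcam: 5 * 78.11 = 390.55
  RAM: 18 * 213.55 = 3843.9
  Cable: 20 * 317.41 = 6348.2
Grand total = 2870.01 + 390.55 + 3843.9 + 6348.2 = 13452.66

ANSWER: 13452.66


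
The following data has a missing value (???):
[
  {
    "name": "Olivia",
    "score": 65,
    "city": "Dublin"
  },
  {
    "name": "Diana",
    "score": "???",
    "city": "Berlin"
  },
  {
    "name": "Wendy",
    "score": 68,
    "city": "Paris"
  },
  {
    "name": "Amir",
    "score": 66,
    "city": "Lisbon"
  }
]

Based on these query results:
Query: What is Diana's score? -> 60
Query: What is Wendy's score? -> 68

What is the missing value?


The missing value is Diana's score
From query: Diana's score = 60

ANSWER: 60


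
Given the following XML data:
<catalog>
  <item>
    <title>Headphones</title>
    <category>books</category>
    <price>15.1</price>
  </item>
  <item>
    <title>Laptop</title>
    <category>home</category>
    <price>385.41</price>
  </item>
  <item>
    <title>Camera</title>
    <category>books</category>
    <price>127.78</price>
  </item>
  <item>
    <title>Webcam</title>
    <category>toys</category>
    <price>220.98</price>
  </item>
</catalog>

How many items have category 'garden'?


Scanning <item> elements for <category>garden</category>:
Count: 0

ANSWER: 0


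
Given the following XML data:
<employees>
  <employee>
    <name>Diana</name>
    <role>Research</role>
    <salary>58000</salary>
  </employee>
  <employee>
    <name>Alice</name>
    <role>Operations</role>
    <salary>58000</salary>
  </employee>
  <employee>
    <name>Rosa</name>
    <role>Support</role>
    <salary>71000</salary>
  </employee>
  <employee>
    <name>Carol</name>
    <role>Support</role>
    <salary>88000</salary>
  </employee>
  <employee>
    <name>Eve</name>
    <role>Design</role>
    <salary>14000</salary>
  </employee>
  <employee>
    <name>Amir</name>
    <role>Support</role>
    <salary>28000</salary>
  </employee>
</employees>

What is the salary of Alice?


Searching for <employee> with <name>Alice</name>
Found at position 2
<salary>58000</salary>

ANSWER: 58000


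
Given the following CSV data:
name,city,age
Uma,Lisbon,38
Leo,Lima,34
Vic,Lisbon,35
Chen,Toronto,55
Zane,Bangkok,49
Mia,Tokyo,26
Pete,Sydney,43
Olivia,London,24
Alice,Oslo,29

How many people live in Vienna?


Scanning city column for 'Vienna':
Total matches: 0

ANSWER: 0


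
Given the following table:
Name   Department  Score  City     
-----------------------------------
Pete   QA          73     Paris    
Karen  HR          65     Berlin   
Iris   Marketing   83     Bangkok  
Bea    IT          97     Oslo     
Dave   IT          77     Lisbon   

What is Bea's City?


Row 4: Bea
City = Oslo

ANSWER: Oslo


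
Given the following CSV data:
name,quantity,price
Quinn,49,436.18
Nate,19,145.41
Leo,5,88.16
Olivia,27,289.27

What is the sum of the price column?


Values in 'price' column:
  Row 1: 436.18
  Row 2: 145.41
  Row 3: 88.16
  Row 4: 289.27
Sum = 436.18 + 145.41 + 88.16 + 289.27 = 959.02

ANSWER: 959.02


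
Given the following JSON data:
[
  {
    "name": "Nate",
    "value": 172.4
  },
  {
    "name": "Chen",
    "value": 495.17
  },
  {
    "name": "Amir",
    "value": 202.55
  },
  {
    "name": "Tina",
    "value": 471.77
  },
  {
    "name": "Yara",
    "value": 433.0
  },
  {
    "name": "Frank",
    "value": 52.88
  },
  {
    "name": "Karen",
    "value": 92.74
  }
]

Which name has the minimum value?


Comparing values:
  Nate: 172.4
  Chen: 495.17
  Amir: 202.55
  Tina: 471.77
  Yara: 433.0
  Frank: 52.88
  Karen: 92.74
Minimum: Frank (52.88)

ANSWER: Frank


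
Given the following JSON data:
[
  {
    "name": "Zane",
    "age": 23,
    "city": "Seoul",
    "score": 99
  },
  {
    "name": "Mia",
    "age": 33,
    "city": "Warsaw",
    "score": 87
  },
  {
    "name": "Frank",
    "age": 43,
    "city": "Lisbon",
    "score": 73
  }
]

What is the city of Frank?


Looking up record where name = Frank
Record index: 2
Field 'city' = Lisbon

ANSWER: Lisbon


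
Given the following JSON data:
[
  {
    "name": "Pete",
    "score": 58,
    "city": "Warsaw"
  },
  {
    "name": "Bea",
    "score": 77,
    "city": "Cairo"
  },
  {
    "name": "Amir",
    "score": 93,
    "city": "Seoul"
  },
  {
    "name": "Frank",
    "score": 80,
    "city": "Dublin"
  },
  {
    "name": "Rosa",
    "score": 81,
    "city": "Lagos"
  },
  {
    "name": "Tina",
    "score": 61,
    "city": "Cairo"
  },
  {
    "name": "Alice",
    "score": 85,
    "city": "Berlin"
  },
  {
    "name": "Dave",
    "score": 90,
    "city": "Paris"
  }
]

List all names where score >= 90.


Filtering records where score >= 90:
  Pete (score=58) -> no
  Bea (score=77) -> no
  Amir (score=93) -> YES
  Frank (score=80) -> no
  Rosa (score=81) -> no
  Tina (score=61) -> no
  Alice (score=85) -> no
  Dave (score=90) -> YES


ANSWER: Amir, Dave


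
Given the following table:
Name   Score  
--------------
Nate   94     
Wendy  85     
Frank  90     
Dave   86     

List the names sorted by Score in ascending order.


Sorting by Score (ascending):
  Wendy: 85
  Dave: 86
  Frank: 90
  Nate: 94


ANSWER: Wendy, Dave, Frank, Nate


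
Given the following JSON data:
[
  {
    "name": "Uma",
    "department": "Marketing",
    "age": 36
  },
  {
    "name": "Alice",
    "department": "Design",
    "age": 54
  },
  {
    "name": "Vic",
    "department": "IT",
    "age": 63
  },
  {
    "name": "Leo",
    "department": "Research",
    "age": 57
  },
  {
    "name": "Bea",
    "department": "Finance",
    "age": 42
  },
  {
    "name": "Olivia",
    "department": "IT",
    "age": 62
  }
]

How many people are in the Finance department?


Scanning records for department = Finance
  Record 4: Bea
Count: 1

ANSWER: 1


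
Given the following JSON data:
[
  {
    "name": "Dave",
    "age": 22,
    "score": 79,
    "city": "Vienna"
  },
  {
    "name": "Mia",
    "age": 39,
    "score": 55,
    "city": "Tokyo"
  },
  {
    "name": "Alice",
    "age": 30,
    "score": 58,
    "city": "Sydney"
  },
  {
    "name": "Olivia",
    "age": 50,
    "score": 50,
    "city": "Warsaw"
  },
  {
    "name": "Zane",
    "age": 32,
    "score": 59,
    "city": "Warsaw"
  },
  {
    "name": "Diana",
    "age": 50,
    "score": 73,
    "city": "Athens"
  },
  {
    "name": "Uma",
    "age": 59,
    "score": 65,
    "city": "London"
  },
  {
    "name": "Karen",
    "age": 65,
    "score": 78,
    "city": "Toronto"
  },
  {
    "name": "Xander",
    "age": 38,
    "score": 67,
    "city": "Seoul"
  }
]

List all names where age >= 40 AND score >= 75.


Checking both conditions:
  Dave (age=22, score=79) -> no
  Mia (age=39, score=55) -> no
  Alice (age=30, score=58) -> no
  Olivia (age=50, score=50) -> no
  Zane (age=32, score=59) -> no
  Diana (age=50, score=73) -> no
  Uma (age=59, score=65) -> no
  Karen (age=65, score=78) -> YES
  Xander (age=38, score=67) -> no


ANSWER: Karen


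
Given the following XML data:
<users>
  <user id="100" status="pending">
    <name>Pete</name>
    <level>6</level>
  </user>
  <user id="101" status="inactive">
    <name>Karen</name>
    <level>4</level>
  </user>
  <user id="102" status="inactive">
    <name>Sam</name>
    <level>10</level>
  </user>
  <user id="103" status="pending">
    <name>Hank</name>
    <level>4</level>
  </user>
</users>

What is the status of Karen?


Finding user with name = Karen
user id="101" status="inactive"

ANSWER: inactive


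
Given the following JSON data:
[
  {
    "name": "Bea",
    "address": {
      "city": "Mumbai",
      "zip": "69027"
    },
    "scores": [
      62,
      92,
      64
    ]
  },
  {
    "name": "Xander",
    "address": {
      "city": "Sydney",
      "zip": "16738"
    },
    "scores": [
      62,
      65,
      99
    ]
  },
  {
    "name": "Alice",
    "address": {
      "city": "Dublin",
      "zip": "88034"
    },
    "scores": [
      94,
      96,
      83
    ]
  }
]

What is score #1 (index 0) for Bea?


Path: records[0].scores[0]
Value: 62

ANSWER: 62


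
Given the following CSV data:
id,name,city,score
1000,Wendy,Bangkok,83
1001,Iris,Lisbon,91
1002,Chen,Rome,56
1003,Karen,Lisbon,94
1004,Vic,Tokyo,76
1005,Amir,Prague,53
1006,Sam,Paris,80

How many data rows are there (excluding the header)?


Counting rows (excluding header):
Header: id,name,city,score
Data rows: 7

ANSWER: 7


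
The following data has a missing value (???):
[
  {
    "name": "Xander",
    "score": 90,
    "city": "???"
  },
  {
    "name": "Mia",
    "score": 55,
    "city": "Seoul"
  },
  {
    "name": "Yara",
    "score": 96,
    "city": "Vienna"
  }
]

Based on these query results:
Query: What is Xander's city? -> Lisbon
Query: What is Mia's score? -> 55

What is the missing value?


The missing value is Xander's city
From query: Xander's city = Lisbon

ANSWER: Lisbon


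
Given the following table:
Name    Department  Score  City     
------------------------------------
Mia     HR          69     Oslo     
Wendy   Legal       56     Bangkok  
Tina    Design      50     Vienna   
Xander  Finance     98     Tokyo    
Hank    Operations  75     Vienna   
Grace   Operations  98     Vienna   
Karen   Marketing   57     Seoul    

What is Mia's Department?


Row 1: Mia
Department = HR

ANSWER: HR


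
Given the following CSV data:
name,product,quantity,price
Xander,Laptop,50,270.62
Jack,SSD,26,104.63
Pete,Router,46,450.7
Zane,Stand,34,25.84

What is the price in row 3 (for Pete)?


Row 3: Pete
Column 'price' = 450.7

ANSWER: 450.7


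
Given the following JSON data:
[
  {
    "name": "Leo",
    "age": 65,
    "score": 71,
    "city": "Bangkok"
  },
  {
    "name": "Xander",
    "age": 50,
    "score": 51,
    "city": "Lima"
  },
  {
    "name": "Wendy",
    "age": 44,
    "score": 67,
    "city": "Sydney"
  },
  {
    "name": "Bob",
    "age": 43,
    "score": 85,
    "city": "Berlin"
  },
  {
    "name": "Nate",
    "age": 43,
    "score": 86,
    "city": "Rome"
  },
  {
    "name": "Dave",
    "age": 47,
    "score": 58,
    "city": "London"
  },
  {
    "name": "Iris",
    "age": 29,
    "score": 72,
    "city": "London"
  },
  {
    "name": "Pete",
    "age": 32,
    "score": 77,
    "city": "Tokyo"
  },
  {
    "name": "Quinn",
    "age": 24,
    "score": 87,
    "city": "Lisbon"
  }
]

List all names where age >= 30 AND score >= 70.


Checking both conditions:
  Leo (age=65, score=71) -> YES
  Xander (age=50, score=51) -> no
  Wendy (age=44, score=67) -> no
  Bob (age=43, score=85) -> YES
  Nate (age=43, score=86) -> YES
  Dave (age=47, score=58) -> no
  Iris (age=29, score=72) -> no
  Pete (age=32, score=77) -> YES
  Quinn (age=24, score=87) -> no


ANSWER: Leo, Bob, Nate, Pete


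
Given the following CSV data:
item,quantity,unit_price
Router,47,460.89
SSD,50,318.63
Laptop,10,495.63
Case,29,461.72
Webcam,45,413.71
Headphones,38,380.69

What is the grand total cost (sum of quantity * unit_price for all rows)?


Computing row totals:
  Router: 47 * 460.89 = 21661.83
  SSD: 50 * 318.63 = 15931.5
  Laptop: 10 * 495.63 = 4956.3
  Case: 29 * 461.72 = 13389.88
  Webcam: 45 * 413.71 = 18616.95
  Headphones: 38 * 380.69 = 14466.22
Grand total = 21661.83 + 15931.5 + 4956.3 + 13389.88 + 18616.95 + 14466.22 = 89022.68

ANSWER: 89022.68


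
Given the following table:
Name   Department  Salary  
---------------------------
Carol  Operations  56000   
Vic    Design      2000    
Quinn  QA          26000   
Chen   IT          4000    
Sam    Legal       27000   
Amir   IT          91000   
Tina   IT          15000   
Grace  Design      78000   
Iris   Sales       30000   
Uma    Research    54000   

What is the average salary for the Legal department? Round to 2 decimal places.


Legal department members:
  Sam: 27000
Sum = 27000
Count = 1
Average = 27000 / 1 = 27000.00

ANSWER: 27000.00


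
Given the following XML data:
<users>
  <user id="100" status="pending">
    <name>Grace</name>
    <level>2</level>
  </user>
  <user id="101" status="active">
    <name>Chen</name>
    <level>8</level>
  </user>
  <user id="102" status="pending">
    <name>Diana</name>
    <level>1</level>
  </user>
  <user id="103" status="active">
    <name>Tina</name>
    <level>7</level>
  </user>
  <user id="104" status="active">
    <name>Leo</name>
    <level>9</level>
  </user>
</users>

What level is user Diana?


Finding user: Diana
<level>1</level>

ANSWER: 1


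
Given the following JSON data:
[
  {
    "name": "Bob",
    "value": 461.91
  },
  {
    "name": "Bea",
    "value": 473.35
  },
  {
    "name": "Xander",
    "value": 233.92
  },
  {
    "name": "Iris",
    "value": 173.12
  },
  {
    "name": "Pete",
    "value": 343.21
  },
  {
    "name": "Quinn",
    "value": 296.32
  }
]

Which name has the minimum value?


Comparing values:
  Bob: 461.91
  Bea: 473.35
  Xander: 233.92
  Iris: 173.12
  Pete: 343.21
  Quinn: 296.32
Minimum: Iris (173.12)

ANSWER: Iris


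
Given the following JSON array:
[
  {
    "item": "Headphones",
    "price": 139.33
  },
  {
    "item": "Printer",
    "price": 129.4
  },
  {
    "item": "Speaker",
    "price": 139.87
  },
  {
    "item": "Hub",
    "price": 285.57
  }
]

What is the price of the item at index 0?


Array index 0 -> Headphones
price = 139.33

ANSWER: 139.33


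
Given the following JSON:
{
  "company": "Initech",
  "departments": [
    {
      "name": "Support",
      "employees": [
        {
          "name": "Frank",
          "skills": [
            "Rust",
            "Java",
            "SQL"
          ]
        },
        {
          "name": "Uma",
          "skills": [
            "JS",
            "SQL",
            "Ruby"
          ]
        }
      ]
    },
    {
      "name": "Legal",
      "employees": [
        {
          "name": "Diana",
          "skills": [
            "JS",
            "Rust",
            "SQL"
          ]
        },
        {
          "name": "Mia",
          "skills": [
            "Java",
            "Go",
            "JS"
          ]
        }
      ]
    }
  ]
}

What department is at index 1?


Path: departments[1].name
Value: Legal

ANSWER: Legal


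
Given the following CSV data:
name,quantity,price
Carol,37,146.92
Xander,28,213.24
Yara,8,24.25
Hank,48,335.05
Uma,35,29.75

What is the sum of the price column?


Values in 'price' column:
  Row 1: 146.92
  Row 2: 213.24
  Row 3: 24.25
  Row 4: 335.05
  Row 5: 29.75
Sum = 146.92 + 213.24 + 24.25 + 335.05 + 29.75 = 749.21

ANSWER: 749.21


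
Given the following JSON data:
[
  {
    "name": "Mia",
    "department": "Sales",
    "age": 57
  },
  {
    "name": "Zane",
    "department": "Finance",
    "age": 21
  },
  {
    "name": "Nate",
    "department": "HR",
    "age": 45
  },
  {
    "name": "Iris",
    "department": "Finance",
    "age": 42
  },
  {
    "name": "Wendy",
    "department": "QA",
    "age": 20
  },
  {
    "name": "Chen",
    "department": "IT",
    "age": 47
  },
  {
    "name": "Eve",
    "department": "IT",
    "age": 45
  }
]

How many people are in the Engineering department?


Scanning records for department = Engineering
  No matches found
Count: 0

ANSWER: 0


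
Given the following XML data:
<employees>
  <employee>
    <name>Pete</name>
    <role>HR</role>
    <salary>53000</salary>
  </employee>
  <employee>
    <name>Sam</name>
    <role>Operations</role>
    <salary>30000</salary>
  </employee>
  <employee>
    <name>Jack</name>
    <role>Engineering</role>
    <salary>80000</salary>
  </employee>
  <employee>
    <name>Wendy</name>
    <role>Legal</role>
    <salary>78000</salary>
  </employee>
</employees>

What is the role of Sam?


Searching for <employee> with <name>Sam</name>
Found at position 2
<role>Operations</role>

ANSWER: Operations


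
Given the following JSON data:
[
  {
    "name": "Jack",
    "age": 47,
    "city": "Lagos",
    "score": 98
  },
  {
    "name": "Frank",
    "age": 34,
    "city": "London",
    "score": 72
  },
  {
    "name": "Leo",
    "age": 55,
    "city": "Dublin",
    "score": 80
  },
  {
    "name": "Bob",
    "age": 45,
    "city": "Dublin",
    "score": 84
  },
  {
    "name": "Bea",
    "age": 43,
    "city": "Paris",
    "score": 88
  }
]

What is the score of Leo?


Looking up record where name = Leo
Record index: 2
Field 'score' = 80

ANSWER: 80


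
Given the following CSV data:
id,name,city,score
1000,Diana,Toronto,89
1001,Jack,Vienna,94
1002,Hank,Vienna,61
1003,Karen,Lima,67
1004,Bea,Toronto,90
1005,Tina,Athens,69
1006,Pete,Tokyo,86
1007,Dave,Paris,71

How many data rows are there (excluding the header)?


Counting rows (excluding header):
Header: id,name,city,score
Data rows: 8

ANSWER: 8


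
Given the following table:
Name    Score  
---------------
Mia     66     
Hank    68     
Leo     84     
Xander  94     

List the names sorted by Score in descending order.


Sorting by Score (descending):
  Xander: 94
  Leo: 84
  Hank: 68
  Mia: 66


ANSWER: Xander, Leo, Hank, Mia


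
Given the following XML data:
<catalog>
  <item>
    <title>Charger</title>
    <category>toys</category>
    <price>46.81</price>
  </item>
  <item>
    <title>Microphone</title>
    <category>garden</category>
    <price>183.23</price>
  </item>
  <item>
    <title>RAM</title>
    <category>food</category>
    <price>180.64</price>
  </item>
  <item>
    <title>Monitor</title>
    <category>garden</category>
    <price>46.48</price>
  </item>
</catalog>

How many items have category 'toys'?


Scanning <item> elements for <category>toys</category>:
  Item 1: Charger -> MATCH
Count: 1

ANSWER: 1


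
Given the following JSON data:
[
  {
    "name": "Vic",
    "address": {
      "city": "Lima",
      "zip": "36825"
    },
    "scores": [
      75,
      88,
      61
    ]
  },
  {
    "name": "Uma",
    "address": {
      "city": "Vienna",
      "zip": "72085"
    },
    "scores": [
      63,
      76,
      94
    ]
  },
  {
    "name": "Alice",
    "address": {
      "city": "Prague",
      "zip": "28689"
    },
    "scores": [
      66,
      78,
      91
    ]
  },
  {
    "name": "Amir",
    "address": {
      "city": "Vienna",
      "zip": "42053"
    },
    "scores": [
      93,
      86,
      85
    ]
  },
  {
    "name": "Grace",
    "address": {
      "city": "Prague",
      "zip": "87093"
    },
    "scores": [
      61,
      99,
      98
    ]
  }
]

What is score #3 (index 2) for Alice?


Path: records[2].scores[2]
Value: 91

ANSWER: 91


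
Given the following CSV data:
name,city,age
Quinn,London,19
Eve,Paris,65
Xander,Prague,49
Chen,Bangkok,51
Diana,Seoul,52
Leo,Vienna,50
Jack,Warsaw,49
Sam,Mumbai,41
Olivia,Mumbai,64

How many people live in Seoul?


Scanning city column for 'Seoul':
  Row 5: Diana -> MATCH
Total matches: 1

ANSWER: 1


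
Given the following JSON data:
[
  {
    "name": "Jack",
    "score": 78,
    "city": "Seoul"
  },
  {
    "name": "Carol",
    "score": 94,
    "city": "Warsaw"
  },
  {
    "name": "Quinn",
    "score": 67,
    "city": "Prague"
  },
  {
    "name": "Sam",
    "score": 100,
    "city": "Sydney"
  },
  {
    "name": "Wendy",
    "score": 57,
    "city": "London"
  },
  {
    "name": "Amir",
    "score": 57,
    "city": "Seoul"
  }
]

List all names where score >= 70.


Filtering records where score >= 70:
  Jack (score=78) -> YES
  Carol (score=94) -> YES
  Quinn (score=67) -> no
  Sam (score=100) -> YES
  Wendy (score=57) -> no
  Amir (score=57) -> no


ANSWER: Jack, Carol, Sam


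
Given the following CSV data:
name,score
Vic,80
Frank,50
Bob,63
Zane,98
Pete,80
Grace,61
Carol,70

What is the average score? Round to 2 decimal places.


Scores: 80, 50, 63, 98, 80, 61, 70
Sum = 502
Count = 7
Average = 502 / 7 = 71.71

ANSWER: 71.71


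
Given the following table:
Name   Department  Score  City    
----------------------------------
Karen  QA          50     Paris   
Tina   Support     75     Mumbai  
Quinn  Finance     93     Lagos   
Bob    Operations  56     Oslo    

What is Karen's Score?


Row 1: Karen
Score = 50

ANSWER: 50


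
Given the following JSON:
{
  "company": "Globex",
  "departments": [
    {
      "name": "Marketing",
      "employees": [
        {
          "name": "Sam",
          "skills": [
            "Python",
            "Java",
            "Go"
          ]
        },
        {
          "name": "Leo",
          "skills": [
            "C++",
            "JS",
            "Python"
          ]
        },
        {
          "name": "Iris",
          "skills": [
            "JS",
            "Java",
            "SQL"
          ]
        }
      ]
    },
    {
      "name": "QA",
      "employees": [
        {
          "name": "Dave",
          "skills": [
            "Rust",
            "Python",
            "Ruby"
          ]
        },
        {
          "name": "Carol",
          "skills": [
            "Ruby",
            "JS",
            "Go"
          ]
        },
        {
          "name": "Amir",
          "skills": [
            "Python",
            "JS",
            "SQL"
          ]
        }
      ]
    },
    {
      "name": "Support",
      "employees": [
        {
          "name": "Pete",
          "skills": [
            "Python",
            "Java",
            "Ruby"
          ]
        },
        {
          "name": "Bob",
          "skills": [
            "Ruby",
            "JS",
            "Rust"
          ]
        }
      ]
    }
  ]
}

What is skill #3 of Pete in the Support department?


Path: departments[2].employees[0].skills[2]
Value: Ruby

ANSWER: Ruby


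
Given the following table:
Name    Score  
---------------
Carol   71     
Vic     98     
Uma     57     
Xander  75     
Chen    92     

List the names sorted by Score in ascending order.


Sorting by Score (ascending):
  Uma: 57
  Carol: 71
  Xander: 75
  Chen: 92
  Vic: 98


ANSWER: Uma, Carol, Xander, Chen, Vic


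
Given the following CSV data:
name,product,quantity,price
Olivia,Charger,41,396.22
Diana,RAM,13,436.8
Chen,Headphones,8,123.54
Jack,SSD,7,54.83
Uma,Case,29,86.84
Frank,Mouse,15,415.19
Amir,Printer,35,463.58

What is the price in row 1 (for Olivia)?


Row 1: Olivia
Column 'price' = 396.22

ANSWER: 396.22


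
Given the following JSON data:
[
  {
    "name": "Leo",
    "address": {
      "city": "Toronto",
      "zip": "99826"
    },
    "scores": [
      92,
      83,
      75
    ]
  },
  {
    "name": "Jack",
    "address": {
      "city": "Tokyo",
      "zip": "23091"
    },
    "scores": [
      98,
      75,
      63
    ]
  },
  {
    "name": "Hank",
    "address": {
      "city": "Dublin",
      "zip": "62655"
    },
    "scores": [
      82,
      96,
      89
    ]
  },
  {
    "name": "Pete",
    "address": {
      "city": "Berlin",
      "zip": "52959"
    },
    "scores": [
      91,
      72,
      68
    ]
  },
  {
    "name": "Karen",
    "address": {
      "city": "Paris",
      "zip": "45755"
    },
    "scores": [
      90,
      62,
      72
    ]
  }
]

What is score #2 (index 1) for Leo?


Path: records[0].scores[1]
Value: 83

ANSWER: 83


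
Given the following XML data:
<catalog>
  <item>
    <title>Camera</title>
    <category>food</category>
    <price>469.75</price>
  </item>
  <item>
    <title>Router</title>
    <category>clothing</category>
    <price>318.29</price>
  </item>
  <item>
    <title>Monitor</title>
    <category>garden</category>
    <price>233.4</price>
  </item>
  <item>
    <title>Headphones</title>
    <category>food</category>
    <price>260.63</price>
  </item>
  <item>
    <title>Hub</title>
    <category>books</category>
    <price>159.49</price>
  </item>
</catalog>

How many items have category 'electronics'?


Scanning <item> elements for <category>electronics</category>:
Count: 0

ANSWER: 0


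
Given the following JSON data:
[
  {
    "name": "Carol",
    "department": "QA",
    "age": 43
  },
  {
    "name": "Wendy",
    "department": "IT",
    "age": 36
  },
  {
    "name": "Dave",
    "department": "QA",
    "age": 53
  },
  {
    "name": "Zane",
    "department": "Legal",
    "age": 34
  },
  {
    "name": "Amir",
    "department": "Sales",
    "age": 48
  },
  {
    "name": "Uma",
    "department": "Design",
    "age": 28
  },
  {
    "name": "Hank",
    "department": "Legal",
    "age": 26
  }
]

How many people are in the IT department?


Scanning records for department = IT
  Record 1: Wendy
Count: 1

ANSWER: 1


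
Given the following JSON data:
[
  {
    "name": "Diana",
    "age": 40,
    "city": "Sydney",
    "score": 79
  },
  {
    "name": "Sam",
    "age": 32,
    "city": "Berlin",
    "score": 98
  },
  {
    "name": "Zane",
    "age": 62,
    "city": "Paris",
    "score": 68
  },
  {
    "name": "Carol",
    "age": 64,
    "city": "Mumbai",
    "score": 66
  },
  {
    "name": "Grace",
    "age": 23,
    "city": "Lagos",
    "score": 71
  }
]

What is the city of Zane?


Looking up record where name = Zane
Record index: 2
Field 'city' = Paris

ANSWER: Paris


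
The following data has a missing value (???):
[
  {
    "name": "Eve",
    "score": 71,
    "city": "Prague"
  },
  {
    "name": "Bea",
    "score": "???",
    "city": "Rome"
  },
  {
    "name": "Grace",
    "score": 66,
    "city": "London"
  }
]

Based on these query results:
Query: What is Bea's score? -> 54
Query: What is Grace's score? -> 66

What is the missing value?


The missing value is Bea's score
From query: Bea's score = 54

ANSWER: 54


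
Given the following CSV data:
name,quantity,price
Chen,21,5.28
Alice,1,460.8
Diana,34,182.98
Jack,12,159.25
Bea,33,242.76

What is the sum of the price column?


Values in 'price' column:
  Row 1: 5.28
  Row 2: 460.8
  Row 3: 182.98
  Row 4: 159.25
  Row 5: 242.76
Sum = 5.28 + 460.8 + 182.98 + 159.25 + 242.76 = 1051.07

ANSWER: 1051.07


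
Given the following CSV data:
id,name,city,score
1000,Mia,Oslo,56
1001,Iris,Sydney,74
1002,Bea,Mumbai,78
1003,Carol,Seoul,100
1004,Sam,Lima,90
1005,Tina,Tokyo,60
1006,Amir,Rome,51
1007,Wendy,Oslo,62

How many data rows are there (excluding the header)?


Counting rows (excluding header):
Header: id,name,city,score
Data rows: 8

ANSWER: 8


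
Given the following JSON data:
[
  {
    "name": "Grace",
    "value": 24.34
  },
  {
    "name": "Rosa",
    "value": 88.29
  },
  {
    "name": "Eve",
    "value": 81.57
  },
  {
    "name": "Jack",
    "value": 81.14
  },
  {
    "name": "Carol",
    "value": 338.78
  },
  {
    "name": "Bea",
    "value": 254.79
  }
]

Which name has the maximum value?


Comparing values:
  Grace: 24.34
  Rosa: 88.29
  Eve: 81.57
  Jack: 81.14
  Carol: 338.78
  Bea: 254.79
Maximum: Carol (338.78)

ANSWER: Carol


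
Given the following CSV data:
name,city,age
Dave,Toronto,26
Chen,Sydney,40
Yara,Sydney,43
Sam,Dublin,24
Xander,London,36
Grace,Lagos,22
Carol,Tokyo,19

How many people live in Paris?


Scanning city column for 'Paris':
Total matches: 0

ANSWER: 0
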